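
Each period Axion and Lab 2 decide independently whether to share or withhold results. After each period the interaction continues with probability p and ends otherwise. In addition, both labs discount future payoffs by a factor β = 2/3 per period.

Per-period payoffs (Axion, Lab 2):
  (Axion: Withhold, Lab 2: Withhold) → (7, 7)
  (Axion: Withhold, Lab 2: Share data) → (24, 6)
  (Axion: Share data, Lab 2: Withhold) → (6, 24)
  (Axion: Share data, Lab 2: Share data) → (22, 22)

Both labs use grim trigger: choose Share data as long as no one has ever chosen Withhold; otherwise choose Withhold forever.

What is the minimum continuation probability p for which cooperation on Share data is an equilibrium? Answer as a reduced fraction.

With continuation probability p and discount β, the effective per-period discount factor is βp.
Grim-trigger IC: βp ≥ (24−22)/(24−7) = 2/17.
So p ≥ (2/17)/(2/3) = 3/17.

3/17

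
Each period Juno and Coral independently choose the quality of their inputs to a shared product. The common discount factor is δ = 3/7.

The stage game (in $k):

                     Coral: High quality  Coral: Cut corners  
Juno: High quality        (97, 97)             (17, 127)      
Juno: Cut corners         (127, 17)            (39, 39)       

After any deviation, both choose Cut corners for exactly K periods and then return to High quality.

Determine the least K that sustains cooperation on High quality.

2

Need Σ_{k=1}^{K} δ^k ≥ (127−97)/(97−39) = 0.5172 at δ = 3/7.
At K = 1 the sum is 0.4286 < 0.5172; at K = 2 it is 0.6122 ≥ 0.5172.
So the minimum punishment length is K = 2.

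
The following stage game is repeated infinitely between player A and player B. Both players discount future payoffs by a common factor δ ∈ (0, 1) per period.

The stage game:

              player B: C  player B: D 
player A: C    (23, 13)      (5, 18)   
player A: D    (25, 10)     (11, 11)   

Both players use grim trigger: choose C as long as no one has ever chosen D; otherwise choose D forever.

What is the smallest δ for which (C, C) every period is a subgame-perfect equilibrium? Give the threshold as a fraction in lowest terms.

player A's threshold: (25−23)/(25−11) = 1/7.
player B's threshold: (18−13)/(18−11) = 5/7.
1/7 < 5/7, so player B binds and δ* = 5/7.

5/7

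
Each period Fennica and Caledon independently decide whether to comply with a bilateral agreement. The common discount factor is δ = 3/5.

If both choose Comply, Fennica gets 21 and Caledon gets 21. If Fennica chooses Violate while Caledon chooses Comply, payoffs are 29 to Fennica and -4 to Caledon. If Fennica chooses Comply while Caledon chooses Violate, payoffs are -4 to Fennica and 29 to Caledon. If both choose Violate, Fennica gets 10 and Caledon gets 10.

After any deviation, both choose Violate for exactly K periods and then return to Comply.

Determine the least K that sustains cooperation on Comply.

No profitable deviation requires (21−10)(δ+…+δ^K) ≥ 29−21, i.e. δ+…+δ^K ≥ 8/11 ≈ 0.7273.
With δ = 3/5, the partial sums are K=1: 0.6000, K=2: 0.9600.
K = 2 is the first length at which the sum reaches 0.7273.

2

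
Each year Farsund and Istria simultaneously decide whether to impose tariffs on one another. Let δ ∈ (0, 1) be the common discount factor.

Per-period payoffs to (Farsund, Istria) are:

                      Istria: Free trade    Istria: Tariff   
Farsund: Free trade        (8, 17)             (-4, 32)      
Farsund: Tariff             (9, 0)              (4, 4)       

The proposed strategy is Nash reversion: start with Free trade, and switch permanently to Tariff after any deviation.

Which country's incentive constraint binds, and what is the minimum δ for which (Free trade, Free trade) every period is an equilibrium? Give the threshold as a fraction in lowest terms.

Farsund: cooperation gives 8 each period; deviation gives 9 once then 4 forever.
  8/(1−δ) ≥ 9 + 4δ/(1−δ) ⇒ δ ≥ 1/5.
Istria: cooperation gives 17 each period; deviation gives 32 once then 4 forever.
  δ ≥ 15/28.
Both must hold, so the binding constraint is Istria's: δ ≥ 15/28.

Istria; δ ≥ 15/28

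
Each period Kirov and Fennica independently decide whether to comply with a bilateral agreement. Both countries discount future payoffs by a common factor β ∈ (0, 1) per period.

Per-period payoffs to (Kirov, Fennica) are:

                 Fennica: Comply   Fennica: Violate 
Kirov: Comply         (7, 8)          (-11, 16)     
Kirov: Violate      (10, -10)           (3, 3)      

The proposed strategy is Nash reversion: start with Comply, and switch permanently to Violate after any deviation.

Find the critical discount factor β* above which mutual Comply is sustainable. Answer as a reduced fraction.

For Kirov: deviation gain 10−7 = 3, per-period punishment loss 7−3 = 4. IC gives β ≥ 3/7.
For Fennica: gain 8, loss 5 per period, so β ≥ 8/13.
The tighter constraint is Fennica's, so cooperation needs β ≥ 8/13.

8/13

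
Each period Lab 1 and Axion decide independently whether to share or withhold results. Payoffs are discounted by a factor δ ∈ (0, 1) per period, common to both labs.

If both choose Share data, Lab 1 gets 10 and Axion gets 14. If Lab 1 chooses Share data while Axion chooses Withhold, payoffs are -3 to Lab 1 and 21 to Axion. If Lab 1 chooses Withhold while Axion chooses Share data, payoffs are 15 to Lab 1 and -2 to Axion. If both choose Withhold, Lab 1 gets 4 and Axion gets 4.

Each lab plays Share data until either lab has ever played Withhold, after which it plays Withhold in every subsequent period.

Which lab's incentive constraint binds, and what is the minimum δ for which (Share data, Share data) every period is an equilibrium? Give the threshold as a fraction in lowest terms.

For Lab 1: deviation gain 15−10 = 5, per-period punishment loss 10−4 = 6. IC gives δ ≥ 5/11.
For Axion: gain 7, loss 10 per period, so δ ≥ 7/17.
The tighter constraint is Lab 1's, so cooperation needs δ ≥ 5/11.

Lab 1; δ ≥ 5/11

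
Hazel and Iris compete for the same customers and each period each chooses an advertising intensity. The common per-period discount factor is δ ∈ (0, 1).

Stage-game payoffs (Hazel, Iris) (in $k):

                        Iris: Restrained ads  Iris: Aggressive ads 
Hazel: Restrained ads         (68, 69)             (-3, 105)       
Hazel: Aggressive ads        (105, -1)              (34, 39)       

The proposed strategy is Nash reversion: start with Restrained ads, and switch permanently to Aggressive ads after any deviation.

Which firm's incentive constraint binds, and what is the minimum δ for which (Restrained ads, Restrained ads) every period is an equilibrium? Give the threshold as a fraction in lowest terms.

For Hazel: deviation gain 105−68 = 37, per-period punishment loss 68−34 = 34. IC gives δ ≥ 37/71.
For Iris: gain 36, loss 30 per period, so δ ≥ 36/66 = 6/11.
The tighter constraint is Iris's, so cooperation needs δ ≥ 6/11.

Iris; δ ≥ 6/11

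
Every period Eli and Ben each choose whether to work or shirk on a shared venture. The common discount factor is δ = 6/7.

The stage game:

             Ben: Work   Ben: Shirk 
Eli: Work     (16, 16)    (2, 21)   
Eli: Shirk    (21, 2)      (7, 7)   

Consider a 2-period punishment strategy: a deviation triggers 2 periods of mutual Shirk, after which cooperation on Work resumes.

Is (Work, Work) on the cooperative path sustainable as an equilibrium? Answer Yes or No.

Comparing payoff streams over the 3 periods until play realigns: cooperate → 16(1+δ+…+δ^2); deviate → 21 + 7(δ+…+δ^2).
Cooperation is sustained iff (16−7)(δ+…+δ^2) ≥ 21−16.
δ+…+δ^2 = 6/7·(1−(6/7)^2)/(1−6/7) = 1.5918, and (21−16)/(16−7) = 0.5556.
1.5918 ≥ 0.5556, so cooperation is sustainable.

Yes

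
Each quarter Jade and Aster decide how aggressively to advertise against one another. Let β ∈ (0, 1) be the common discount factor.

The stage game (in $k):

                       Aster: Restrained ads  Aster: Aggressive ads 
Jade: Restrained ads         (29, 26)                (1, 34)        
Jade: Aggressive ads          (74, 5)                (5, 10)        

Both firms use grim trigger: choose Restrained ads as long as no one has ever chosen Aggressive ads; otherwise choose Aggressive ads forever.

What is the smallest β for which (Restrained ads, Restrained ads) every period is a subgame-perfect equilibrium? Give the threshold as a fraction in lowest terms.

15/23

For Jade: deviation gain 74−29 = 45, per-period punishment loss 29−5 = 24. IC gives β ≥ 45/69 = 15/23.
For Aster: gain 8, loss 16 per period, so β ≥ 8/24 = 1/3.
The tighter constraint is Jade's, so cooperation needs β ≥ 15/23.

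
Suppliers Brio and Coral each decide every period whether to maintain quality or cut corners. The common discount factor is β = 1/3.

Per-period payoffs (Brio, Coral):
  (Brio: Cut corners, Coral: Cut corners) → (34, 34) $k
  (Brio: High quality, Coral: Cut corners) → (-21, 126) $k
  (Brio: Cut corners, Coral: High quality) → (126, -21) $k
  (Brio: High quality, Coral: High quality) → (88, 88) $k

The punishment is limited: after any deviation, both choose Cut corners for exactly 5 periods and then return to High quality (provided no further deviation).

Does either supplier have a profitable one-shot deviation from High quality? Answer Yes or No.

Yes

IC: β+…+β^5 ≥ (126−88)/(88−34) = 19/27.
At β = 1/3: partial sum = 0.4979 < 0.7037. Cooperation not sustainable.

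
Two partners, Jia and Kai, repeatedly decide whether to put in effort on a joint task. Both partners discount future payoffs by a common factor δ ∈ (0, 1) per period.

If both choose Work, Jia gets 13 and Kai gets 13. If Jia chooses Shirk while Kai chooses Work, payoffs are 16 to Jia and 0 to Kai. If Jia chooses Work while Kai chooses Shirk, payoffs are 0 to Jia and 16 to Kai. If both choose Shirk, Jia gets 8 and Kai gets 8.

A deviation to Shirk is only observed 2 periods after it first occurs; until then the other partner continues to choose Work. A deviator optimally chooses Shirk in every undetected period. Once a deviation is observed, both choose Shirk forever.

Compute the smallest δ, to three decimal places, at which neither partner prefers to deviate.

0.612

Deviating for the 2 undetected periods gains 16−13 = 3 per period over cooperation, then loses 13−8 = 5 per period forever once punishment starts.
Gain: 3(1 + δ + … + δ^1); loss: 5·δ^2/(1−δ).
No profitable deviation ⇔ 3(1−δ^2) ≤ 5·δ^2, i.e. δ^2 ≥ 3/(3+5) = 3/8.
Hence δ ≥ (3/8)^(1/2) ≈ 0.612.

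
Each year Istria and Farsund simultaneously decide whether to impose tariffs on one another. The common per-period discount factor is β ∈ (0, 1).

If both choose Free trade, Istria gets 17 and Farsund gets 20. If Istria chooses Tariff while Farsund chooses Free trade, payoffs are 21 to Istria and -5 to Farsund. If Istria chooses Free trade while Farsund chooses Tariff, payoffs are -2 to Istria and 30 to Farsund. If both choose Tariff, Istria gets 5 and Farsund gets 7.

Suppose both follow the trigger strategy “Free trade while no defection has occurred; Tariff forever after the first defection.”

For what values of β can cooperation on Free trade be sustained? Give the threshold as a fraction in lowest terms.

Istria's threshold: (21−17)/(21−5) = 1/4.
Farsund's threshold: (30−20)/(30−7) = 10/23.
1/4 < 10/23, so Farsund binds and β* = 10/23.

10/23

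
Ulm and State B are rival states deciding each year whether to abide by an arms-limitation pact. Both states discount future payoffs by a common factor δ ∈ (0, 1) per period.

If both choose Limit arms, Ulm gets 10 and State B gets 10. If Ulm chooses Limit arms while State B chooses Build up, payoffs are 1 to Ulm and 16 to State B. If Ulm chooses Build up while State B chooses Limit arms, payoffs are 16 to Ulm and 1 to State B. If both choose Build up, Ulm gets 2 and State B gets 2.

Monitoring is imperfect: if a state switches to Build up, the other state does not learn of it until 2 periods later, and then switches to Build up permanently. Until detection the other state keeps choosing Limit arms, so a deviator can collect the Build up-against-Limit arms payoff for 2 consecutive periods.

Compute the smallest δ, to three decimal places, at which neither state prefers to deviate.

0.655

Deviating for the 2 undetected periods gains 16−10 = 6 per period over cooperation, then loses 10−2 = 8 per period forever once punishment starts.
Gain: 6(1 + δ + … + δ^1); loss: 8·δ^2/(1−δ).
No profitable deviation ⇔ 6(1−δ^2) ≤ 8·δ^2, i.e. δ^2 ≥ 6/(6+8) = 3/7.
Hence δ ≥ (3/7)^(1/2) ≈ 0.655.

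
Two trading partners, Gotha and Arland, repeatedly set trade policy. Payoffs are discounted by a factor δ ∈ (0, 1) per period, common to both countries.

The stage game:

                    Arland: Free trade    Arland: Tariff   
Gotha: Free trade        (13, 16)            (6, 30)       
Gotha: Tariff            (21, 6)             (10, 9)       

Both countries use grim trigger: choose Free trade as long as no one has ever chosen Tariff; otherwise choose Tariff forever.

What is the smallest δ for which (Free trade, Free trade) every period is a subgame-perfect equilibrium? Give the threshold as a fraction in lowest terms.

Gotha's threshold: (21−13)/(21−10) = 8/11.
Arland's threshold: (30−16)/(30−9) = 2/3.
8/11 > 2/3, so Gotha binds and δ* = 8/11.

8/11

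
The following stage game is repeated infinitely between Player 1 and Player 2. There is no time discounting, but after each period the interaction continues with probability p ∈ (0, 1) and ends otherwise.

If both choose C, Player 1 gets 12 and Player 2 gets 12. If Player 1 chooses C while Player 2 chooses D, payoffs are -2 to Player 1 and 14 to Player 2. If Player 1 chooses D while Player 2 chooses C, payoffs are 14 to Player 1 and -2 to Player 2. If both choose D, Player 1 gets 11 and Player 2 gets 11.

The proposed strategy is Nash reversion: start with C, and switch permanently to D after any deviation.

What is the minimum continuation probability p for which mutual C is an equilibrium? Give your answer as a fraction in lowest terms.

Expected cooperation value is 12 + p·12 + p²·12 + … = 12/(1−p); deviation gives 14 + p·11/(1−p).
12 ≥ 14(1−p) + 11p ⇒ 3p ≥ 2 ⇒ p ≥ 2/3.

2/3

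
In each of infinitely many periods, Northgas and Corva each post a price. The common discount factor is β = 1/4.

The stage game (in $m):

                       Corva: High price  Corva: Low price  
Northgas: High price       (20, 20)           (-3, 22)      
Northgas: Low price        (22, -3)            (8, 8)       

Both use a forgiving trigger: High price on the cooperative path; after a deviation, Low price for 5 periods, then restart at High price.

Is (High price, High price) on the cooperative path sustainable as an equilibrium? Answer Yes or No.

Comparing payoff streams over the 6 periods until play realigns: cooperate → 20(1+β+…+β^5); deviate → 22 + 8(β+…+β^5).
Cooperation is sustained iff (20−8)(β+…+β^5) ≥ 22−20.
β+…+β^5 = 1/4·(1−(1/4)^5)/(1−1/4) = 0.3330, and (22−20)/(20−8) = 0.1667.
0.3330 ≥ 0.1667, so cooperation is sustainable.

Yes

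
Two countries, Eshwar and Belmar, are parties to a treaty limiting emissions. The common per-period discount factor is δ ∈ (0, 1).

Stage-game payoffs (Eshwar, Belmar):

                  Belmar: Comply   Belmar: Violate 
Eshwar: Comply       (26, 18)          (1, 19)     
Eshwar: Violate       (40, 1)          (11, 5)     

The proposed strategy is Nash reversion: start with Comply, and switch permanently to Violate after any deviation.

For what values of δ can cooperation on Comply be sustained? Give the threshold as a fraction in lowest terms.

Eshwar: cooperation gives 26 each period; deviation gives 40 once then 11 forever.
  26/(1−δ) ≥ 40 + 11δ/(1−δ) ⇒ δ ≥ 14/29.
Belmar: cooperation gives 18 each period; deviation gives 19 once then 5 forever.
  δ ≥ 1/14.
Both must hold, so the binding constraint is Eshwar's: δ ≥ 14/29.

14/29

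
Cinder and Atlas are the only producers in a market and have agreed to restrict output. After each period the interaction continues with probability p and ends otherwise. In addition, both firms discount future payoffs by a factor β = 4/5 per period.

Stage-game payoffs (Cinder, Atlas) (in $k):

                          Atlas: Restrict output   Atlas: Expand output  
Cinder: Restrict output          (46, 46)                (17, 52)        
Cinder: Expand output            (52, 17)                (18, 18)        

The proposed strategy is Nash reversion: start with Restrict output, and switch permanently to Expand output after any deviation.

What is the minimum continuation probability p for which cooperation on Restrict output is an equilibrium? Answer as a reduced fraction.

15/68

With continuation probability p and discount β, the effective per-period discount factor is βp.
Grim-trigger IC: βp ≥ (52−46)/(52−18) = 3/17.
So p ≥ (3/17)/(4/5) = 15/68.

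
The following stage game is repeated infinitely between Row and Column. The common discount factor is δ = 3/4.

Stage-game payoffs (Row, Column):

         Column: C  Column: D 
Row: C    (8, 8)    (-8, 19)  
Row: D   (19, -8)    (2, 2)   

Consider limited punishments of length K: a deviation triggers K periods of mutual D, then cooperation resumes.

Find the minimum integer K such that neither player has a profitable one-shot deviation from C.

Need Σ_{k=1}^{K} δ^k ≥ (19−8)/(8−2) = 1.8333 at δ = 3/4.
At K = 3 the sum is 1.7344 < 1.8333; at K = 4 it is 2.0508 ≥ 1.8333.
So the minimum punishment length is K = 4.

4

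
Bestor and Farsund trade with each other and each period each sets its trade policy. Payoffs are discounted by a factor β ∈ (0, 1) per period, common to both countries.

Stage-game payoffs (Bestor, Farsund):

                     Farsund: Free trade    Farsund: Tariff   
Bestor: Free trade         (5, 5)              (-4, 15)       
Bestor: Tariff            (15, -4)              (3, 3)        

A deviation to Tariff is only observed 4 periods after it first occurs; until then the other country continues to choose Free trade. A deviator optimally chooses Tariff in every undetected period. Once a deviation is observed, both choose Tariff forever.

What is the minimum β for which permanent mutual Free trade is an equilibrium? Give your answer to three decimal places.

Deviating for the 4 undetected periods gains 15−5 = 10 per period over cooperation, then loses 5−3 = 2 per period forever once punishment starts.
Gain: 10(1 + β + … + β^3); loss: 2·β^4/(1−β).
No profitable deviation ⇔ 10(1−β^4) ≤ 2·β^4, i.e. β^4 ≥ 10/(10+2) = 5/6.
Hence β ≥ (5/6)^(1/4) ≈ 0.955.

0.955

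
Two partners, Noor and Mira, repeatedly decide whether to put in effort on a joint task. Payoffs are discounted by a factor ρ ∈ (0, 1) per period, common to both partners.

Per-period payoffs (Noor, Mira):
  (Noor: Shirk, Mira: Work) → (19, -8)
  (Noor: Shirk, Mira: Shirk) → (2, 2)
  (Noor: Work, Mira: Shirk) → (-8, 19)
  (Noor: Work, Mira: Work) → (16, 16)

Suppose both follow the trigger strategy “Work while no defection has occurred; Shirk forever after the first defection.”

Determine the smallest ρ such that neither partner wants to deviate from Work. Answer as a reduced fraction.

3/17

Under grim trigger the critical discount factor is (T−C)/(T−P) with T = 19, C = 16, P = 2.
ρ* = (19−16)/(19−2) = 3/17.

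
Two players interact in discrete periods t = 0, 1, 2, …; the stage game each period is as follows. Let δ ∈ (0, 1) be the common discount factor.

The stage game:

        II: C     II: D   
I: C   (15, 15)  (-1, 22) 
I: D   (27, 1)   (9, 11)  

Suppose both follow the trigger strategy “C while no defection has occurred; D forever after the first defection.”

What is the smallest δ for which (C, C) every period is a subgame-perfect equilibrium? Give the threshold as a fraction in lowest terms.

I's threshold: (27−15)/(27−9) = 2/3.
II's threshold: (22−15)/(22−11) = 7/11.
2/3 > 7/11, so I binds and δ* = 2/3.

2/3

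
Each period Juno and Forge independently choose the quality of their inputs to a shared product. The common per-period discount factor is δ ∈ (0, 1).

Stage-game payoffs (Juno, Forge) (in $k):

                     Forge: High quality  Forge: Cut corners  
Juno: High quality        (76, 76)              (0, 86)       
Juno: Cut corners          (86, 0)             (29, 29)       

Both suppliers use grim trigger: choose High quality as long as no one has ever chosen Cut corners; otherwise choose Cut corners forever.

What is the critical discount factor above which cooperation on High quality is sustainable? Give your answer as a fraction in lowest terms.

One-period gain from deviating is 86 − 76 = 10. The loss is 76 − 29 = 47 in every subsequent period, with present value 47·δ/(1−δ).
Deviation is unprofitable when 47·δ/(1−δ) ≥ 10, i.e. δ/(1−δ) ≥ 10/47.
Equivalently δ ≥ 10/(10+47) = 10/57.

10/57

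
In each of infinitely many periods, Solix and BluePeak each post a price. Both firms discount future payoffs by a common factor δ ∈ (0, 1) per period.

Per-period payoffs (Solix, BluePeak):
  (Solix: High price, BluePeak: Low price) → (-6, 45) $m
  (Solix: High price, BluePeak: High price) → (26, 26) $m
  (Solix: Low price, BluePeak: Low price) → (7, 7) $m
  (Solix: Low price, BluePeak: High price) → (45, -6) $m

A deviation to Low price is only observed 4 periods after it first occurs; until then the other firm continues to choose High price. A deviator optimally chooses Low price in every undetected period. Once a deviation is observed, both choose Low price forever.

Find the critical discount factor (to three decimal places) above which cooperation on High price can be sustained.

0.841

Deviating for the 4 undetected periods gains 45−26 = 19 per period over cooperation, then loses 26−7 = 19 per period forever once punishment starts.
Gain: 19(1 + δ + … + δ^3); loss: 19·δ^4/(1−δ).
No profitable deviation ⇔ 19(1−δ^4) ≤ 19·δ^4, i.e. δ^4 ≥ 19/(19+19) = 1/2.
Hence δ ≥ (1/2)^(1/4) ≈ 0.841.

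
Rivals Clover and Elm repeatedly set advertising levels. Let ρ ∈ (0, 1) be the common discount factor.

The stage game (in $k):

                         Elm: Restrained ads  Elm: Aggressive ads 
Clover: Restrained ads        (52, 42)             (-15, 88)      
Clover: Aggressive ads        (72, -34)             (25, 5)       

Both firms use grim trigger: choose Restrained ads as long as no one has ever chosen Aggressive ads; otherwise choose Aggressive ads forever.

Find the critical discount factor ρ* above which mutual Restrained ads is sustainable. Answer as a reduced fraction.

46/83

Clover: cooperation gives 52 each period; deviation gives 72 once then 25 forever.
  52/(1−ρ) ≥ 72 + 25ρ/(1−ρ) ⇒ ρ ≥ 20/47.
Elm: cooperation gives 42 each period; deviation gives 88 once then 5 forever.
  ρ ≥ 46/83.
Both must hold, so the binding constraint is Elm's: ρ ≥ 46/83.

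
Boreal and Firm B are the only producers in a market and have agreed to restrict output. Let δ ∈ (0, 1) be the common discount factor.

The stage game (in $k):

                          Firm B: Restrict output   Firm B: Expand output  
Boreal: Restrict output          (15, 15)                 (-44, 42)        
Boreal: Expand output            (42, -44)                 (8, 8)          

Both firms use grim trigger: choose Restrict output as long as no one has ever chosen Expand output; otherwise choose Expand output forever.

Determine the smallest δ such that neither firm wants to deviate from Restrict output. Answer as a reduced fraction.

15/(1−δ) ≥ 42 + 8δ/(1−δ)
15 ≥ 42 − 34δ
δ ≥ 27/34.

27/34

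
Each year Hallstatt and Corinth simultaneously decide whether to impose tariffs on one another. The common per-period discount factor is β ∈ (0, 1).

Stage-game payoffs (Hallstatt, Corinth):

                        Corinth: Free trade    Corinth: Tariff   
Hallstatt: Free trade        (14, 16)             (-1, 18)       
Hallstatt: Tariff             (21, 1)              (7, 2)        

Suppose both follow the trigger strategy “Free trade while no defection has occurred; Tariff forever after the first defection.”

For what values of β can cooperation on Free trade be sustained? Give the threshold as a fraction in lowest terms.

For Hallstatt: deviation gain 21−14 = 7, per-period punishment loss 14−7 = 7. IC gives β ≥ 7/14 = 1/2.
For Corinth: gain 2, loss 14 per period, so β ≥ 2/16 = 1/8.
The tighter constraint is Hallstatt's, so cooperation needs β ≥ 1/2.

1/2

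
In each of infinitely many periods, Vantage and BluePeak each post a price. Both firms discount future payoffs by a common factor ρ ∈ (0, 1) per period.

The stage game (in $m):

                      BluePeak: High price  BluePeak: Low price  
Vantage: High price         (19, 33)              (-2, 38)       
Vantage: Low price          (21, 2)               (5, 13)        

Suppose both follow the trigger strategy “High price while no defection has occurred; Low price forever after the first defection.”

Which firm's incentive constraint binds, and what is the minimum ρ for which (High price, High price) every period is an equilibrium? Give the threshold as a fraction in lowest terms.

For Vantage: deviation gain 21−19 = 2, per-period punishment loss 19−5 = 14. IC gives ρ ≥ 2/16 = 1/8.
For BluePeak: gain 5, loss 20 per period, so ρ ≥ 5/25 = 1/5.
The tighter constraint is BluePeak's, so cooperation needs ρ ≥ 1/5.

BluePeak; ρ ≥ 1/5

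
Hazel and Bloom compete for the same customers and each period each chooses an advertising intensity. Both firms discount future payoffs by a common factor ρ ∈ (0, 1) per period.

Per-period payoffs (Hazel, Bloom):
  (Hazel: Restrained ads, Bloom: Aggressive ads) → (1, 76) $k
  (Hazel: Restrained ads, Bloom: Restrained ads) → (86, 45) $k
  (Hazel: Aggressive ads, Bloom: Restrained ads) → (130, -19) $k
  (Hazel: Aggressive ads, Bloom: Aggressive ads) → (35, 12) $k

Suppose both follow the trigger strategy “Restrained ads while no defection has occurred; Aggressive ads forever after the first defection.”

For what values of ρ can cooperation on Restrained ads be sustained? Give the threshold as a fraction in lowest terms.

31/64

Hazel: cooperation gives 86 each period; deviation gives 130 once then 35 forever.
  86/(1−ρ) ≥ 130 + 35ρ/(1−ρ) ⇒ ρ ≥ 44/95.
Bloom: cooperation gives 45 each period; deviation gives 76 once then 12 forever.
  ρ ≥ 31/64.
Both must hold, so the binding constraint is Bloom's: ρ ≥ 31/64.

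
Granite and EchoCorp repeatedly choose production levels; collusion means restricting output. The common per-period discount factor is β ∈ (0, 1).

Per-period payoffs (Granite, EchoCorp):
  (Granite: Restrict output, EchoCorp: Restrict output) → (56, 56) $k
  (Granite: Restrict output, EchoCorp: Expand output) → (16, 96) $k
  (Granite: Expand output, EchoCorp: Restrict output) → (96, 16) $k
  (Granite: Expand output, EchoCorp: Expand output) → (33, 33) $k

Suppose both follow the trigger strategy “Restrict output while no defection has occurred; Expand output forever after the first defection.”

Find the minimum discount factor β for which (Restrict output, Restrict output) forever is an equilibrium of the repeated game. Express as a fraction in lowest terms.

40/63

Cooperation forever yields 56 each period: 56/(1−β).
Deviating yields 96 once, then 33 forever: 96 + 33β/(1−β).
No profitable deviation requires 56/(1−β) ≥ 96 + 33β/(1−β).
Multiplying by (1−β): 56 ≥ 96(1−β) + 33β = 96 − 63β.
So 63β ≥ 40, i.e. β ≥ 40/63.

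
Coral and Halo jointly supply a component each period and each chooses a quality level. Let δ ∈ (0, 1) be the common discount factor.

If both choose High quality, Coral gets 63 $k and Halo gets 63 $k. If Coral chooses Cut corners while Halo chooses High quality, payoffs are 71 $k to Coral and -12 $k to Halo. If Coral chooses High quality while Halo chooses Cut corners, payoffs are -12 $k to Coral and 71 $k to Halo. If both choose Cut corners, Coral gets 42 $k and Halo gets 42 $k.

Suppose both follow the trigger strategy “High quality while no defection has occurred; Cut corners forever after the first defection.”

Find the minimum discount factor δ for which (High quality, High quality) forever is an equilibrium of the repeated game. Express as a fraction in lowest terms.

8/29

Under grim trigger the critical discount factor is (T−C)/(T−P) with T = 71, C = 63, P = 42.
δ* = (71−63)/(71−42) = 8/29.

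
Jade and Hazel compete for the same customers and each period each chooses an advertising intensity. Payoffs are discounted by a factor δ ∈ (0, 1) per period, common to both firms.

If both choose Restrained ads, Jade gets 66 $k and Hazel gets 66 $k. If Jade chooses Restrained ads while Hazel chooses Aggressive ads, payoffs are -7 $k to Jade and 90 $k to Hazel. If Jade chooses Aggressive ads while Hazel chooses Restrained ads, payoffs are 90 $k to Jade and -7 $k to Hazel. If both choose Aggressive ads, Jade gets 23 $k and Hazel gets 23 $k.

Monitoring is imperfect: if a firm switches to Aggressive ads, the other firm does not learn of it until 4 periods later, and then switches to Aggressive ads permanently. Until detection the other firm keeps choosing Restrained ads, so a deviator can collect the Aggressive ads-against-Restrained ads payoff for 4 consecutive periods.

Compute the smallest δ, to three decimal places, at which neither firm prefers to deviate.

A deviator earns 90 for 4 periods, then 23 forever; cooperating earns 66 forever. Multiplying the IC by (1−δ):
66 ≥ 90(1−δ^4) + 23δ^4, so 67·δ^4 ≥ 24 and δ^4 ≥ 24/67.
δ ≥ (24/67)^(1/4) ≈ 0.774.

0.774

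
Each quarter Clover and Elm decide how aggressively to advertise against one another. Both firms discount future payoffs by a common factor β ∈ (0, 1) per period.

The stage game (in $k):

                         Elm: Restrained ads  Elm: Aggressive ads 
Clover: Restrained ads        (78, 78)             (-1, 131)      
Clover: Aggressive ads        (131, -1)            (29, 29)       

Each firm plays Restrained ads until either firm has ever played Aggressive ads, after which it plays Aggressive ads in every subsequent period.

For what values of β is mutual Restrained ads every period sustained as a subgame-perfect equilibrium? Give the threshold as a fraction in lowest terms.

53/102

Cooperation forever yields 78 each period: 78/(1−β).
Deviating yields 131 once, then 29 forever: 131 + 29β/(1−β).
No profitable deviation requires 78/(1−β) ≥ 131 + 29β/(1−β).
Multiplying by (1−β): 78 ≥ 131(1−β) + 29β = 131 − 102β.
So 102β ≥ 53, i.e. β ≥ 53/102.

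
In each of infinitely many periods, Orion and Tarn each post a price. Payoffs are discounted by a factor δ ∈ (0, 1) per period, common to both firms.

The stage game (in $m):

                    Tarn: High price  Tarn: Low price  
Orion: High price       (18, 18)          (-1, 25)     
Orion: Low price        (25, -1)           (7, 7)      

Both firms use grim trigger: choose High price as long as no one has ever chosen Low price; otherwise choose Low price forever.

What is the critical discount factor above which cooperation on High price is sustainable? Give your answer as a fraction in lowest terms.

18/(1−δ) ≥ 25 + 7δ/(1−δ)
18 ≥ 25 − 18δ
δ ≥ 7/18.

7/18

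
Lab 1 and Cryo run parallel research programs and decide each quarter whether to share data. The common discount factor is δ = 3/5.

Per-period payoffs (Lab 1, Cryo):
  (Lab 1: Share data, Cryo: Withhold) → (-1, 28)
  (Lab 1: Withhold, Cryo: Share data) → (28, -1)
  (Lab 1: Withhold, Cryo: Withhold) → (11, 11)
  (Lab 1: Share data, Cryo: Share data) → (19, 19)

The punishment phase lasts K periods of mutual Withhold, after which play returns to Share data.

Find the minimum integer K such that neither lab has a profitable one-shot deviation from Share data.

Need Σ_{k=1}^{K} δ^k ≥ (28−19)/(19−11) = 1.1250 at δ = 3/5.
At K = 2 the sum is 0.9600 < 1.1250; at K = 3 it is 1.1760 ≥ 1.1250.
So the minimum punishment length is K = 3.

3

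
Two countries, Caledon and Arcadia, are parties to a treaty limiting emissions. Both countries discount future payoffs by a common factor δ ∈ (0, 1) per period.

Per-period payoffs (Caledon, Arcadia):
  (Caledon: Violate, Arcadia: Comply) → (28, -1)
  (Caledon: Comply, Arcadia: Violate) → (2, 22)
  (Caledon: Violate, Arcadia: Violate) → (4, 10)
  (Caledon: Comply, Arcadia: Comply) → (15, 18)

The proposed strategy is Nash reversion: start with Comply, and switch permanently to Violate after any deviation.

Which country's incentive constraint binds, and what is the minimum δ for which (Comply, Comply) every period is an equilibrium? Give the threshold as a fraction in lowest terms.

Caledon; δ ≥ 13/24

Caledon: cooperation gives 15 each period; deviation gives 28 once then 4 forever.
  15/(1−δ) ≥ 28 + 4δ/(1−δ) ⇒ δ ≥ 13/24.
Arcadia: cooperation gives 18 each period; deviation gives 22 once then 10 forever.
  δ ≥ 4/12 = 1/3.
Both must hold, so the binding constraint is Caledon's: δ ≥ 13/24.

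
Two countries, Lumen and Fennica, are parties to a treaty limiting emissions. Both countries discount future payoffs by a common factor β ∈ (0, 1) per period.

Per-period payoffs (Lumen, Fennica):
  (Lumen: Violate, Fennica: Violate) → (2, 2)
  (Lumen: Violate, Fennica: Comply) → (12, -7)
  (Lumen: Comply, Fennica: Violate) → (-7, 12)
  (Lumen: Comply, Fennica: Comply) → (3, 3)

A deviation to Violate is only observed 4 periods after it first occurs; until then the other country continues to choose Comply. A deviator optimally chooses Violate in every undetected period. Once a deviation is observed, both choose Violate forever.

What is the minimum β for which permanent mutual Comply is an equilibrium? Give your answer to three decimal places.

The best deviation is to choose Violate for all 4 undetected periods, earning 12 each, then 2 forever once detected.
Deviation value: 12(1−β^4)/(1−β) + 2β^4/(1−β); cooperation value: 3/(1−β).
IC: 3 ≥ 12(1−β^4) + 2β^4 = 12 − 10β^4.
So β^4 ≥ 9/10, giving β ≥ (9/10)^(1/4) ≈ 0.974.

0.974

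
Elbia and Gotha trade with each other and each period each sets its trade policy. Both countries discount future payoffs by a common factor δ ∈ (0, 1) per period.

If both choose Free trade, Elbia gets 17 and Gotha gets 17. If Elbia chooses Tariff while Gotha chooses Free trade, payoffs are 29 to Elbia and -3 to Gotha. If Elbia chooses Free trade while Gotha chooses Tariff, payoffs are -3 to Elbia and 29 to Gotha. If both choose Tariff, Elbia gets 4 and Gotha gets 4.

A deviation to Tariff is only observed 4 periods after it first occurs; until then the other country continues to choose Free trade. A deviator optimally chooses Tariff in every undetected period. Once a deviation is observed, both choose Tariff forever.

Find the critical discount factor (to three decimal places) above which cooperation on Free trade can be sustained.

The best deviation is to choose Tariff for all 4 undetected periods, earning 29 each, then 4 forever once detected.
Deviation value: 29(1−δ^4)/(1−δ) + 4δ^4/(1−δ); cooperation value: 17/(1−δ).
IC: 17 ≥ 29(1−δ^4) + 4δ^4 = 29 − 25δ^4.
So δ^4 ≥ 12/25, giving δ ≥ (12/25)^(1/4) ≈ 0.832.

0.832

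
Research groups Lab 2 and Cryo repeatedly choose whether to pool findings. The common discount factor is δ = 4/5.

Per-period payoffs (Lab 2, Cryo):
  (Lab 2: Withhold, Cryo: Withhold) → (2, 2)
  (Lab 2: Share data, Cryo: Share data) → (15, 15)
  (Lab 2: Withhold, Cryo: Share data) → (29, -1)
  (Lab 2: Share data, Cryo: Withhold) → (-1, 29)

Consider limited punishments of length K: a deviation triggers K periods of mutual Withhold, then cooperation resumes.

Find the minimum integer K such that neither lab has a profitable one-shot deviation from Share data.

IC: δ(1−δ^K)/(1−δ) ≥ (29−15)/(15−2) = 14/13.
With δ = 4/5: need 1 − δ^K ≥ 14/13·(1−4/5)/(4/5), i.e. δ^K ≤ 0.7308.
Since (4/5)^1 = 0.8000 and (4/5)^2 = 0.6400, the smallest such K is 2.

2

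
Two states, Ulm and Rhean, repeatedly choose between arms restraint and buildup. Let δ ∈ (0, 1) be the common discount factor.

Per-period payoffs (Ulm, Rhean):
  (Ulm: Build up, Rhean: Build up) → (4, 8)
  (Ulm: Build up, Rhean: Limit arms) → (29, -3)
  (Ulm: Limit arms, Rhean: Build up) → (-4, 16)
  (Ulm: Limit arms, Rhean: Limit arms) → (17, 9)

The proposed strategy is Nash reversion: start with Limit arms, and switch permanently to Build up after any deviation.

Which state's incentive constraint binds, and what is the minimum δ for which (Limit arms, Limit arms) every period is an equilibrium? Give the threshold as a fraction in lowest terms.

Rhean; δ ≥ 7/8

Ulm: cooperation gives 17 each period; deviation gives 29 once then 4 forever.
  17/(1−δ) ≥ 29 + 4δ/(1−δ) ⇒ δ ≥ 12/25.
Rhean: cooperation gives 9 each period; deviation gives 16 once then 8 forever.
  δ ≥ 7/8.
Both must hold, so the binding constraint is Rhean's: δ ≥ 7/8.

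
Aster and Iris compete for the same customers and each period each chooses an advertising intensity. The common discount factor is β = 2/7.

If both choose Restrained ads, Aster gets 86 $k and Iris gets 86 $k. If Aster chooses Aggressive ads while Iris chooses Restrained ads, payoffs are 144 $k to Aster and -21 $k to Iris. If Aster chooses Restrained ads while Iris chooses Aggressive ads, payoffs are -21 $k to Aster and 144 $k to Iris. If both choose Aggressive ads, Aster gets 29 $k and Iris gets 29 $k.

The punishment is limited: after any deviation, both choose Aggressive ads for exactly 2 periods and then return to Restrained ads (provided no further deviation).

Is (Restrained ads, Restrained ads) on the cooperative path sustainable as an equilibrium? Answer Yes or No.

Comparing payoff streams over the 3 periods until play realigns: cooperate → 86(1+β+…+β^2); deviate → 144 + 29(β+…+β^2).
Cooperation is sustained iff (86−29)(β+…+β^2) ≥ 144−86.
β+…+β^2 = 2/7·(1−(2/7)^2)/(1−2/7) = 0.3673, and (144−86)/(86−29) = 1.0175.
0.3673 < 1.0175, so cooperation is not sustainable.

No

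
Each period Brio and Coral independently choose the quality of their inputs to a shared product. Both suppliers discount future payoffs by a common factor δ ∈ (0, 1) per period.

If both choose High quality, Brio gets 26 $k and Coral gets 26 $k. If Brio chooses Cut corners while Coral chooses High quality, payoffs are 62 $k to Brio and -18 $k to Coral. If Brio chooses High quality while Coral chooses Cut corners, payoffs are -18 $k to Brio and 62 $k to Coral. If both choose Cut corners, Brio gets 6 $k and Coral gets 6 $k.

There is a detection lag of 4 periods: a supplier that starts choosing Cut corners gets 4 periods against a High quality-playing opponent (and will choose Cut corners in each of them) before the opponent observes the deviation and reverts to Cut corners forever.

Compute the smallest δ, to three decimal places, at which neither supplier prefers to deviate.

0.895

The best deviation is to choose Cut corners for all 4 undetected periods, earning 62 each, then 6 forever once detected.
Deviation value: 62(1−δ^4)/(1−δ) + 6δ^4/(1−δ); cooperation value: 26/(1−δ).
IC: 26 ≥ 62(1−δ^4) + 6δ^4 = 62 − 56δ^4.
So δ^4 ≥ 36/56 = 9/14, giving δ ≥ (9/14)^(1/4) ≈ 0.895.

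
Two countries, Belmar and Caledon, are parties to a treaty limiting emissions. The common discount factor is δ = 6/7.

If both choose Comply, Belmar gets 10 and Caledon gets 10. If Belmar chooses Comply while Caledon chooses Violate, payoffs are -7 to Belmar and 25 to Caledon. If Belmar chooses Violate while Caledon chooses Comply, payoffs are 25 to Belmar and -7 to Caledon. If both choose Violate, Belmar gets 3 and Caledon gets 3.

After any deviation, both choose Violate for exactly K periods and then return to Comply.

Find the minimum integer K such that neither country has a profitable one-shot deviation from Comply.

3

No profitable deviation requires (10−3)(δ+…+δ^K) ≥ 25−10, i.e. δ+…+δ^K ≥ 15/7 ≈ 2.1429.
With δ = 6/7, the partial sums are K=1: 0.8571, K=2: 1.5918, K=3: 2.2216.
K = 3 is the first length at which the sum reaches 2.1429.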